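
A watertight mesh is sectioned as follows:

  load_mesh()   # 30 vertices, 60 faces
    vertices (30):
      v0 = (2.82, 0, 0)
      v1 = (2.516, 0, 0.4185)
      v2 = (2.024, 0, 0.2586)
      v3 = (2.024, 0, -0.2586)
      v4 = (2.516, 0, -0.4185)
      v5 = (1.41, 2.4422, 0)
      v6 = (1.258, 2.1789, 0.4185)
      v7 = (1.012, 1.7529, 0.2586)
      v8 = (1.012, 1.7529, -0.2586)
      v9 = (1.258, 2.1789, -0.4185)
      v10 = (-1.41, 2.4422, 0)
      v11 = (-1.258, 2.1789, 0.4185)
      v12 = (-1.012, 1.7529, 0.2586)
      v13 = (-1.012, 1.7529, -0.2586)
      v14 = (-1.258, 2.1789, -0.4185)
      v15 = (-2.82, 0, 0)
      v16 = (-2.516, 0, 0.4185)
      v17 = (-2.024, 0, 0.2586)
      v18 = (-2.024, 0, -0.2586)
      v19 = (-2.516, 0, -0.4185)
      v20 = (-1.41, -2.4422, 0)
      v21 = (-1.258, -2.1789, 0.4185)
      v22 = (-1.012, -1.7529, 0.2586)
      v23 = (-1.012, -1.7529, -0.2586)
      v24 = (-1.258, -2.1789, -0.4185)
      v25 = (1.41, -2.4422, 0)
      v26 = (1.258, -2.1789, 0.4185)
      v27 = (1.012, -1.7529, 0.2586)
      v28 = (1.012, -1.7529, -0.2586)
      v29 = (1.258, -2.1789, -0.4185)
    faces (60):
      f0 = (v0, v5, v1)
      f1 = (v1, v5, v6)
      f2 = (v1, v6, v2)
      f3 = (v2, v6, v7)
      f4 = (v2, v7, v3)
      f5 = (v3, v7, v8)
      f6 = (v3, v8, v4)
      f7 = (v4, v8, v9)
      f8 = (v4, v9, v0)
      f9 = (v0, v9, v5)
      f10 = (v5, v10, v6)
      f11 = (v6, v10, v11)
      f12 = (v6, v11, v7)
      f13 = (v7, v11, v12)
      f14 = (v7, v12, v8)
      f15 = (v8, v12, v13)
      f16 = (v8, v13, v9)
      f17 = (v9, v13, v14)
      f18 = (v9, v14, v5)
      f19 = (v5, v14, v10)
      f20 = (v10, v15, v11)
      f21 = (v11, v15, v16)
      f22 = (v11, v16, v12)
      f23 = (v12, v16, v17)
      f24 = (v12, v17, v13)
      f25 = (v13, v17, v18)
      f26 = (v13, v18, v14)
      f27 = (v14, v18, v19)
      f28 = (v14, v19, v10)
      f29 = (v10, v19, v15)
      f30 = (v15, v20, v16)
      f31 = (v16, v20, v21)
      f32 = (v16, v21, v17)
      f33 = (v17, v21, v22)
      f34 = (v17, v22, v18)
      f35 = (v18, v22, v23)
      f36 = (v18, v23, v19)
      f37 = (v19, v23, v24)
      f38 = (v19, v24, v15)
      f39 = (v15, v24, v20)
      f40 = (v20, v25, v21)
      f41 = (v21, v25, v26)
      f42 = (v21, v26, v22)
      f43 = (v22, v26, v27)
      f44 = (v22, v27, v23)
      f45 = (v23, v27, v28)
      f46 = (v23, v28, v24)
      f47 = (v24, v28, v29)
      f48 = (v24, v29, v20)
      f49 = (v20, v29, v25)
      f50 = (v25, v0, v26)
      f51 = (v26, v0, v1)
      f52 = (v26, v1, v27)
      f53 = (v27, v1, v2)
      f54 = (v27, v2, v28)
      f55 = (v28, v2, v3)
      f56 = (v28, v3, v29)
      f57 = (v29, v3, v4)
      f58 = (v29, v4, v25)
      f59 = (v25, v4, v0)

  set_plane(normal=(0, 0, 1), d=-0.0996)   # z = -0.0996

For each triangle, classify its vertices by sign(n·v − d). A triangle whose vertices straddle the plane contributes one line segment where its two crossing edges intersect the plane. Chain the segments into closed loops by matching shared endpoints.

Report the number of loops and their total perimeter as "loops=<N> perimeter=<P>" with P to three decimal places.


loops=2 perimeter=28.630

Straddling triangles (24 of 60):
  (v2,v7,v3) [++-] → (1.71289, 0.538885, -0.0996)–(2.024, 0, -0.0996)  len=0.6222
  (v3,v7,v8) [-+-] → (1.71289, 0.538885, -0.0996)–(1.012, 1.7529, -0.0996)  len=1.4018
  (v4,v9,v0) [--+] → (2.44826, 0.518563, -0.0996)–(2.74765, 0, -0.0996)  len=0.5988
  (v0,v9,v5) [+-+] → (2.44826, 0.518563, -0.0996)–(1.37383, 2.37954, -0.0996)  len=2.1489
  (v7,v12,v8) [++-] → (0.389773, 1.7529, -0.0996)–(1.012, 1.7529, -0.0996)  len=0.6222
  (v8,v12,v13) [-+-] → (0.389773, 1.7529, -0.0996)–(-1.012, 1.7529, -0.0996)  len=1.4018
  (v9,v14,v5) [--+] → (0.775035, 2.37954, -0.0996)–(1.37383, 2.37954, -0.0996)  len=0.5988
  (v5,v14,v10) [+-+] → (0.775035, 2.37954, -0.0996)–(-1.37383, 2.37954, -0.0996)  len=2.1489
  (v12,v17,v13) [++-] → (-1.32311, 1.21402, -0.0996)–(-1.012, 1.7529, -0.0996)  len=0.6222
  (v13,v17,v18) [-+-] → (-1.32311, 1.21402, -0.0996)–(-2.024, 0, -0.0996)  len=1.4018
  (v14,v19,v10) [--+] → (-1.67322, 1.86097, -0.0996)–(-1.37383, 2.37954, -0.0996)  len=0.5988
  (v10,v19,v15) [+-+] → (-1.67322, 1.86097, -0.0996)–(-2.74765, 0, -0.0996)  len=2.1489
  (v17,v22,v18) [++-] → (-1.71289, -0.538885, -0.0996)–(-2.024, 0, -0.0996)  len=0.6222
  (v18,v22,v23) [-+-] → (-1.71289, -0.538885, -0.0996)–(-1.012, -1.7529, -0.0996)  len=1.4018
  (v19,v24,v15) [--+] → (-2.44826, -0.518563, -0.0996)–(-2.74765, 0, -0.0996)  len=0.5988
  (v15,v24,v20) [+-+] → (-2.44826, -0.518563, -0.0996)–(-1.37383, -2.37954, -0.0996)  len=2.1489
  (v22,v27,v23) [++-] → (-0.389773, -1.7529, -0.0996)–(-1.012, -1.7529, -0.0996)  len=0.6222
  (v23,v27,v28) [-+-] → (-0.389773, -1.7529, -0.0996)–(1.012, -1.7529, -0.0996)  len=1.4018
  (v24,v29,v20) [--+] → (-0.775035, -2.37954, -0.0996)–(-1.37383, -2.37954, -0.0996)  len=0.5988
  (v20,v29,v25) [+-+] → (-0.775035, -2.37954, -0.0996)–(1.37383, -2.37954, -0.0996)  len=2.1489
  (v27,v2,v28) [++-] → (1.32311, -1.21402, -0.0996)–(1.012, -1.7529, -0.0996)  len=0.6222
  (v28,v2,v3) [-+-] → (1.32311, -1.21402, -0.0996)–(2.024, 0, -0.0996)  len=1.4018
  (v29,v4,v25) [--+] → (1.67322, -1.86097, -0.0996)–(1.37383, -2.37954, -0.0996)  len=0.5988
  (v25,v4,v0) [+-+] → (1.67322, -1.86097, -0.0996)–(2.74765, 0, -0.0996)  len=2.1489

Chained into 2 loop(s):
  loop 1: 12 segments, perimeter = 12.1442
  loop 2: 12 segments, perimeter = 16.4859
Total perimeter = 28.630


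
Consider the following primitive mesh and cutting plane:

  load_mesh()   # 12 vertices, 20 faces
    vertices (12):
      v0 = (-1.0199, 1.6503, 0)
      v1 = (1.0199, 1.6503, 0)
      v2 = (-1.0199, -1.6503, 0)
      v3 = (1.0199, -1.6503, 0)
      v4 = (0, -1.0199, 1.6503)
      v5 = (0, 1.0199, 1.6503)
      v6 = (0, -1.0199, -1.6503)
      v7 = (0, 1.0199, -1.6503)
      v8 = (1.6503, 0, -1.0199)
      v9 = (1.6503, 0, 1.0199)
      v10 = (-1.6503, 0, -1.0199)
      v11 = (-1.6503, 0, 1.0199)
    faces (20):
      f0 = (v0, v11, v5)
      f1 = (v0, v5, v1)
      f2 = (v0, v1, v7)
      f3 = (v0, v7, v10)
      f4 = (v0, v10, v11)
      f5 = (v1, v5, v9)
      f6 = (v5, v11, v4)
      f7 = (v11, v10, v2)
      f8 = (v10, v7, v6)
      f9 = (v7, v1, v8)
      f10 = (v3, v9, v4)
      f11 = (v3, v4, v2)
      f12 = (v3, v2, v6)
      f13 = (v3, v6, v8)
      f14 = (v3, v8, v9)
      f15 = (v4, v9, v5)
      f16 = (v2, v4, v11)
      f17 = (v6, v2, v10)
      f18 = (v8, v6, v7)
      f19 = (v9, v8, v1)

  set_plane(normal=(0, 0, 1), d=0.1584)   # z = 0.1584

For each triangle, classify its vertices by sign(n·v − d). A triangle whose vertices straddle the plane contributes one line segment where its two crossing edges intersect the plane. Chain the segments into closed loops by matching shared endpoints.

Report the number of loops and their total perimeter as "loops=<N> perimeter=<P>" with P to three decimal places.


Straddling triangles (10 of 20):
  (v0,v11,v5) [-++] → (-1.11781, 1.39399, 0.1584)–(-0.922007, 1.58979, 0.1584)  len=0.2769
  (v0,v5,v1) [-+-] → (-0.922007, 1.58979, 0.1584)–(0.922007, 1.58979, 0.1584)  len=1.8440
  (v0,v10,v11) [--+] → (-1.6503, 0, 0.1584)–(-1.11781, 1.39399, 0.1584)  len=1.4922
  (v1,v5,v9) [-++] → (0.922007, 1.58979, 0.1584)–(1.11781, 1.39399, 0.1584)  len=0.2769
  (v11,v10,v2) [+--] → (-1.6503, 0, 0.1584)–(-1.11781, -1.39399, 0.1584)  len=1.4922
  (v3,v9,v4) [-++] → (1.11781, -1.39399, 0.1584)–(0.922007, -1.58979, 0.1584)  len=0.2769
  (v3,v4,v2) [-+-] → (0.922007, -1.58979, 0.1584)–(-0.922007, -1.58979, 0.1584)  len=1.8440
  (v3,v8,v9) [--+] → (1.6503, 0, 0.1584)–(1.11781, -1.39399, 0.1584)  len=1.4922
  (v2,v4,v11) [-++] → (-0.922007, -1.58979, 0.1584)–(-1.11781, -1.39399, 0.1584)  len=0.2769
  (v9,v8,v1) [+--] → (1.6503, 0, 0.1584)–(1.11781, 1.39399, 0.1584)  len=1.4922

Chained into 1 loop(s):
  loop 1: 10 segments, perimeter = 10.7646
Total perimeter = 10.765

loops=1 perimeter=10.765


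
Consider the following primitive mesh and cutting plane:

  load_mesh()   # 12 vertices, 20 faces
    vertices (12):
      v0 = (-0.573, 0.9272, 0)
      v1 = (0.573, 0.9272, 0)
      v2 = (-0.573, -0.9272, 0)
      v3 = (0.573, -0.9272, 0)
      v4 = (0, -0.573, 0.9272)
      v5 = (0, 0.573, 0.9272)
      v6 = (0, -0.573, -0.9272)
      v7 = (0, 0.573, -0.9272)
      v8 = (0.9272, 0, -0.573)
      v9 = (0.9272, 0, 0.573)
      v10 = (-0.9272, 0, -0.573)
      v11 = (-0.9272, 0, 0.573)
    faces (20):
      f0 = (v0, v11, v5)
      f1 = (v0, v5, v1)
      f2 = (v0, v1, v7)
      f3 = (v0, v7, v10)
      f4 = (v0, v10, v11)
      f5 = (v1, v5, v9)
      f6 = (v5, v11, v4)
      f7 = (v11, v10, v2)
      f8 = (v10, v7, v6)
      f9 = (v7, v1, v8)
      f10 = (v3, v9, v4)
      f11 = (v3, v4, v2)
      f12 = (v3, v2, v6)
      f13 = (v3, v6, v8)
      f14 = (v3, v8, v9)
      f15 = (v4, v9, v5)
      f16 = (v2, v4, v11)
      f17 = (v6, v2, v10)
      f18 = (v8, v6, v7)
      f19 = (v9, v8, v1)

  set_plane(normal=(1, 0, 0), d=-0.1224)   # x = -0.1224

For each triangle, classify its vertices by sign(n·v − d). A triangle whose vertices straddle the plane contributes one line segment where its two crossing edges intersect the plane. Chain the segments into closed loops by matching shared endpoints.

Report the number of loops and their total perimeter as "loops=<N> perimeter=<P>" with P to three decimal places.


Straddling triangles (10 of 20):
  (v0,v11,v5) [--+] → (-0.1224, 0.497358, 0.880442)–(-0.1224, 0.648662, 0.729138)  len=0.2140
  (v0,v5,v1) [-++] → (-0.1224, 0.648662, 0.729138)–(-0.1224, 0.9272, 0)  len=0.7805
  (v0,v1,v7) [-++] → (-0.1224, 0.9272, 0)–(-0.1224, 0.648662, -0.729138)  len=0.7805
  (v0,v7,v10) [-+-] → (-0.1224, 0.648662, -0.729138)–(-0.1224, 0.497358, -0.880442)  len=0.2140
  (v5,v11,v4) [+-+] → (-0.1224, 0.497358, 0.880442)–(-0.1224, -0.497358, 0.880442)  len=0.9947
  (v10,v7,v6) [-++] → (-0.1224, 0.497358, -0.880442)–(-0.1224, -0.497358, -0.880442)  len=0.9947
  (v3,v4,v2) [++-] → (-0.1224, -0.648662, 0.729138)–(-0.1224, -0.9272, 0)  len=0.7805
  (v3,v2,v6) [+-+] → (-0.1224, -0.9272, 0)–(-0.1224, -0.648662, -0.729138)  len=0.7805
  (v2,v4,v11) [-+-] → (-0.1224, -0.648662, 0.729138)–(-0.1224, -0.497358, 0.880442)  len=0.2140
  (v6,v2,v10) [+--] → (-0.1224, -0.648662, -0.729138)–(-0.1224, -0.497358, -0.880442)  len=0.2140

Chained into 1 loop(s):
  loop 1: 10 segments, perimeter = 5.9675
Total perimeter = 5.967

loops=1 perimeter=5.967


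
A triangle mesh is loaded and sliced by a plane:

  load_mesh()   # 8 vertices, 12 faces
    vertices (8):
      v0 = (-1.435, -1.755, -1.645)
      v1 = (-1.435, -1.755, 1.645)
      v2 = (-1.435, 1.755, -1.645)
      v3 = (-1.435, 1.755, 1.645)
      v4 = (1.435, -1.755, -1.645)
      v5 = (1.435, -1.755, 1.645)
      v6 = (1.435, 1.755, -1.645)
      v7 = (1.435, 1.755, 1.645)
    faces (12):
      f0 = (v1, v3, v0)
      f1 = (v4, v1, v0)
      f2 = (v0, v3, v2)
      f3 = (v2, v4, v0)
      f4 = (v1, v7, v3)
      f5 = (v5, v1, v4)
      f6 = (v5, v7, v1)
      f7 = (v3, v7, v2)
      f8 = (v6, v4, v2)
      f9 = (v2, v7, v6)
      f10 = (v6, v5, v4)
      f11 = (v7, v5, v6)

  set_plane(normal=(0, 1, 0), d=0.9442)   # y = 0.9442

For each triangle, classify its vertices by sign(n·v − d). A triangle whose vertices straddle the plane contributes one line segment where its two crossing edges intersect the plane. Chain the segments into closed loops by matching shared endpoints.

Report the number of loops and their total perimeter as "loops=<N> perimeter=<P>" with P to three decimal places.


loops=1 perimeter=12.320

Straddling triangles (8 of 12):
  (v1,v3,v0) [-+-] → (-1.435, 0.9442, 1.645)–(-1.435, 0.9442, 0.885019)  len=0.7600
  (v0,v3,v2) [-++] → (-1.435, 0.9442, 0.885019)–(-1.435, 0.9442, -1.645)  len=2.5300
  (v2,v4,v0) [+--] → (-0.772038, 0.9442, -1.645)–(-1.435, 0.9442, -1.645)  len=0.6630
  (v1,v7,v3) [-++] → (0.772038, 0.9442, 1.645)–(-1.435, 0.9442, 1.645)  len=2.2070
  (v5,v7,v1) [-+-] → (1.435, 0.9442, 1.645)–(0.772038, 0.9442, 1.645)  len=0.6630
  (v6,v4,v2) [+-+] → (1.435, 0.9442, -1.645)–(-0.772038, 0.9442, -1.645)  len=2.2070
  (v6,v5,v4) [+--] → (1.435, 0.9442, -0.885019)–(1.435, 0.9442, -1.645)  len=0.7600
  (v7,v5,v6) [+-+] → (1.435, 0.9442, 1.645)–(1.435, 0.9442, -0.885019)  len=2.5300

Chained into 1 loop(s):
  loop 1: 8 segments, perimeter = 12.3200
Total perimeter = 12.320


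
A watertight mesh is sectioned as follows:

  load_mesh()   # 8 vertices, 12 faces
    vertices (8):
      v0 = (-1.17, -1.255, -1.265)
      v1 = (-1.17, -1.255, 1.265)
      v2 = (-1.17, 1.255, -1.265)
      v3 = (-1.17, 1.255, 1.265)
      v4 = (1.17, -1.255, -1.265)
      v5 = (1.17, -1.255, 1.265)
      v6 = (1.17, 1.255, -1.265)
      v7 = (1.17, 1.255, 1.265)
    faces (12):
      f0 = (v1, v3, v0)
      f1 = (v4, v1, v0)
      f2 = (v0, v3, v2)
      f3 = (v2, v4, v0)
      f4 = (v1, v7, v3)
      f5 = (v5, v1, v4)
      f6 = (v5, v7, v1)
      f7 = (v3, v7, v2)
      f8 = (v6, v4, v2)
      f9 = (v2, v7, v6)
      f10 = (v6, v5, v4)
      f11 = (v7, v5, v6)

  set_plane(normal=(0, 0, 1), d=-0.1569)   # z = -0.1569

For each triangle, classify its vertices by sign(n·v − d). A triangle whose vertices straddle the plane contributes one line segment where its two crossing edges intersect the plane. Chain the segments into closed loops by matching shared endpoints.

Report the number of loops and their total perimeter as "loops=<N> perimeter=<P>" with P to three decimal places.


loops=1 perimeter=9.700

Straddling triangles (8 of 12):
  (v1,v3,v0) [++-] → (-1.17, -0.15566, -0.1569)–(-1.17, -1.255, -0.1569)  len=1.0993
  (v4,v1,v0) [-+-] → (0.145117, -1.255, -0.1569)–(-1.17, -1.255, -0.1569)  len=1.3151
  (v0,v3,v2) [-+-] → (-1.17, -0.15566, -0.1569)–(-1.17, 1.255, -0.1569)  len=1.4107
  (v5,v1,v4) [++-] → (0.145117, -1.255, -0.1569)–(1.17, -1.255, -0.1569)  len=1.0249
  (v3,v7,v2) [++-] → (-0.145117, 1.255, -0.1569)–(-1.17, 1.255, -0.1569)  len=1.0249
  (v2,v7,v6) [-+-] → (-0.145117, 1.255, -0.1569)–(1.17, 1.255, -0.1569)  len=1.3151
  (v6,v5,v4) [-+-] → (1.17, 0.15566, -0.1569)–(1.17, -1.255, -0.1569)  len=1.4107
  (v7,v5,v6) [++-] → (1.17, 0.15566, -0.1569)–(1.17, 1.255, -0.1569)  len=1.0993

Chained into 1 loop(s):
  loop 1: 8 segments, perimeter = 9.7000
Total perimeter = 9.700


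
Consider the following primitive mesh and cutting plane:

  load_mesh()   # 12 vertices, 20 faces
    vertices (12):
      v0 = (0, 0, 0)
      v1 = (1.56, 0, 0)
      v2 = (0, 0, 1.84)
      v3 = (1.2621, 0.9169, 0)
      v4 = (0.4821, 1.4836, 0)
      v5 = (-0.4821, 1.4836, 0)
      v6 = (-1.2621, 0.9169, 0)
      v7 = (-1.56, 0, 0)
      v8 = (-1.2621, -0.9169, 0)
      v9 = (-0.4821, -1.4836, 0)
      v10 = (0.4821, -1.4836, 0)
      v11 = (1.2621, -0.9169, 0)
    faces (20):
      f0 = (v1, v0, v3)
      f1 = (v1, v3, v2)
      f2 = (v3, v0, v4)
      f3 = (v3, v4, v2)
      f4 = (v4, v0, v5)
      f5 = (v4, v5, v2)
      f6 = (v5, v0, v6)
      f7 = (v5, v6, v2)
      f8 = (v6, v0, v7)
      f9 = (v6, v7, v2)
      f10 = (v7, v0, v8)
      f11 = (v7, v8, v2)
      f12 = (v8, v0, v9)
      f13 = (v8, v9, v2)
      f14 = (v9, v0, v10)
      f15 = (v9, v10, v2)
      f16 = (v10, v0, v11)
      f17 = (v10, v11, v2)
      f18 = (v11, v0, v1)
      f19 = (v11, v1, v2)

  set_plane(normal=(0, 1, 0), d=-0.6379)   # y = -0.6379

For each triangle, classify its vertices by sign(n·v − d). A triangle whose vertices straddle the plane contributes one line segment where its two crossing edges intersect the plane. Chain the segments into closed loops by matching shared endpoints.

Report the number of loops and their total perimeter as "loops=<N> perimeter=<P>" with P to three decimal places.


loops=1 perimeter=6.248

Straddling triangles (10 of 20):
  (v7,v0,v8) [++-] → (-0.87806, -0.6379, 0)–(-1.35275, -0.6379, 0)  len=0.4747
  (v7,v8,v2) [+-+] → (-1.35275, -0.6379, 0)–(-0.87806, -0.6379, 0.559887)  len=0.7340
  (v8,v0,v9) [-+-] → (-0.87806, -0.6379, 0)–(-0.207287, -0.6379, 0)  len=0.6708
  (v8,v9,v2) [--+] → (-0.207287, -0.6379, 1.04886)–(-0.87806, -0.6379, 0.559887)  len=0.8301
  (v9,v0,v10) [-+-] → (-0.207287, -0.6379, 0)–(0.207287, -0.6379, 0)  len=0.4146
  (v9,v10,v2) [--+] → (0.207287, -0.6379, 1.04886)–(-0.207287, -0.6379, 1.04886)  len=0.4146
  (v10,v0,v11) [-+-] → (0.207287, -0.6379, 0)–(0.87806, -0.6379, 0)  len=0.6708
  (v10,v11,v2) [--+] → (0.87806, -0.6379, 0.559887)–(0.207287, -0.6379, 1.04886)  len=0.8301
  (v11,v0,v1) [-++] → (0.87806, -0.6379, 0)–(1.35275, -0.6379, 0)  len=0.4747
  (v11,v1,v2) [-++] → (1.35275, -0.6379, 0)–(0.87806, -0.6379, 0.559887)  len=0.7340

Chained into 1 loop(s):
  loop 1: 10 segments, perimeter = 6.2483
Total perimeter = 6.248


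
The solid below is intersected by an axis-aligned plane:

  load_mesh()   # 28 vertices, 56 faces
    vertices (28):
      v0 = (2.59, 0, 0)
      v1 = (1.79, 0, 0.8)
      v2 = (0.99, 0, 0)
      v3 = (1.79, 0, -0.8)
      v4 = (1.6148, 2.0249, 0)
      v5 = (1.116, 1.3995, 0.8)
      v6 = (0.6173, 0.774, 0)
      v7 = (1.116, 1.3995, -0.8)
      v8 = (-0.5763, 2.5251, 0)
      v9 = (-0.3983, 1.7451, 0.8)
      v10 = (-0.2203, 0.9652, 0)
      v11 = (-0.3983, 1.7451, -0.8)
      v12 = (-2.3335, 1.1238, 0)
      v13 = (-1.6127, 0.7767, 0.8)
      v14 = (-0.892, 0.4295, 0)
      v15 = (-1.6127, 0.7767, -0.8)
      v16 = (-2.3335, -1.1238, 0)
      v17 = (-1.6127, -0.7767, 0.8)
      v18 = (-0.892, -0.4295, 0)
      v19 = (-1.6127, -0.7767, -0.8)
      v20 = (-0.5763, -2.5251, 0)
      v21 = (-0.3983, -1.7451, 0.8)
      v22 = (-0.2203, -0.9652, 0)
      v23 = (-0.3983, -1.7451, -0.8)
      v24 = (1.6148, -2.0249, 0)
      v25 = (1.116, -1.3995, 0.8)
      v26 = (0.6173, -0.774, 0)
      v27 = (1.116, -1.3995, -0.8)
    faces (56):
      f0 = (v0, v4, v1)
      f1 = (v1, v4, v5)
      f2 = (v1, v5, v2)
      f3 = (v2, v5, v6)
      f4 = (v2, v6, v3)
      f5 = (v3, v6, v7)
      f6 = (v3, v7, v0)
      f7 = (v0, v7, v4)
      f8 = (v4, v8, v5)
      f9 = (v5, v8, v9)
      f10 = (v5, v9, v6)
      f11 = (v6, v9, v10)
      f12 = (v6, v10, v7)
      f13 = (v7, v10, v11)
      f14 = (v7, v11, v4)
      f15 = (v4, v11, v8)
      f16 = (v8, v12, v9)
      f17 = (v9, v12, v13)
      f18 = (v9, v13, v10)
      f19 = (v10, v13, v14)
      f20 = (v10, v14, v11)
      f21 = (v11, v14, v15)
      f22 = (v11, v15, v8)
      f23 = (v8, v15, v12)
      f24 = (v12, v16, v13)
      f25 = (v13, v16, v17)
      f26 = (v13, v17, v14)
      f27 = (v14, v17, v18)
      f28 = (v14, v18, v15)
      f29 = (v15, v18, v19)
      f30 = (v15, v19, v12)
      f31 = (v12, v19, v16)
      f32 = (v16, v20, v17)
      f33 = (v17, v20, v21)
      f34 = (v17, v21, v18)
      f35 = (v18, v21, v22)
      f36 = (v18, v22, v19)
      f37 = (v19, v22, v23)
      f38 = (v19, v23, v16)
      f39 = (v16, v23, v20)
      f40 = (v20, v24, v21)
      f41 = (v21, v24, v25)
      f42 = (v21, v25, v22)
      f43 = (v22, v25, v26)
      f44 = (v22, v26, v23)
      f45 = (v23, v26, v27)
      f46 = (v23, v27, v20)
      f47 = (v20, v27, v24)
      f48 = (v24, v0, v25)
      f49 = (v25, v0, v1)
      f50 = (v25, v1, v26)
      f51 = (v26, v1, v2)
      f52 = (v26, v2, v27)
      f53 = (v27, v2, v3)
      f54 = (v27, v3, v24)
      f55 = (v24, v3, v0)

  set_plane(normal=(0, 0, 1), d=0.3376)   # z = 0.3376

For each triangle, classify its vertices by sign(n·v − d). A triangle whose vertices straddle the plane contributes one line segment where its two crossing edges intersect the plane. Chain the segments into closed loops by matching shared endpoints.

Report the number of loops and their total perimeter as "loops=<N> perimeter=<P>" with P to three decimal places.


Straddling triangles (28 of 56):
  (v0,v4,v1) [--+] → (1.68873, 1.17039, 0.3376)–(2.2524, 0, 0.3376)  len=1.2991
  (v1,v4,v5) [+-+] → (1.68873, 1.17039, 0.3376)–(1.40431, 1.76098, 0.3376)  len=0.6555
  (v1,v5,v2) [++-] → (1.04317, 0.590589, 0.3376)–(1.3276, 0, 0.3376)  len=0.6555
  (v2,v5,v6) [-+-] → (1.04317, 0.590589, 0.3376)–(0.827751, 1.03796, 0.3376)  len=0.4965
  (v4,v8,v5) [--+] → (0.137851, 2.0501, 0.3376)–(1.40431, 1.76098, 0.3376)  len=1.2990
  (v5,v8,v9) [+-+] → (0.137851, 2.0501, 0.3376)–(-0.501184, 2.19594, 0.3376)  len=0.6555
  (v5,v9,v6) [++-] → (0.188717, 1.1838, 0.3376)–(0.827751, 1.03796, 0.3376)  len=0.6555
  (v6,v9,v10) [-+-] → (0.188717, 1.1838, 0.3376)–(-0.295416, 1.29432, 0.3376)  len=0.4966
  (v8,v12,v9) [--+] → (-1.51685, 1.38599, 0.3376)–(-0.501184, 2.19594, 0.3376)  len=1.2991
  (v9,v12,v13) [+-+] → (-1.51685, 1.38599, 0.3376)–(-2.02932, 0.977324, 0.3376)  len=0.6555
  (v9,v13,v10) [++-] → (-0.807893, 0.885653, 0.3376)–(-0.295416, 1.29432, 0.3376)  len=0.6555
  (v10,v13,v14) [-+-] → (-0.807893, 0.885653, 0.3376)–(-1.19614, 0.576018, 0.3376)  len=0.4966
  (v12,v16,v13) [--+] → (-2.02932, -0.321789, 0.3376)–(-2.02932, 0.977324, 0.3376)  len=1.2991
  (v13,v16,v17) [+-+] → (-2.02932, -0.321789, 0.3376)–(-2.02932, -0.977324, 0.3376)  len=0.6555
  (v13,v17,v14) [++-] → (-1.19614, -0.0795164, 0.3376)–(-1.19614, 0.576018, 0.3376)  len=0.6555
  (v14,v17,v18) [-+-] → (-1.19614, -0.0795164, 0.3376)–(-1.19614, -0.576018, 0.3376)  len=0.4965
  (v16,v20,v17) [--+] → (-1.01366, -1.78728, 0.3376)–(-2.02932, -0.977324, 0.3376)  len=1.2991
  (v17,v20,v21) [+-+] → (-1.01366, -1.78728, 0.3376)–(-0.501184, -2.19594, 0.3376)  len=0.6555
  (v17,v21,v18) [++-] → (-0.683659, -0.984683, 0.3376)–(-1.19614, -0.576018, 0.3376)  len=0.6555
  (v18,v21,v22) [-+-] → (-0.683659, -0.984683, 0.3376)–(-0.295416, -1.29432, 0.3376)  len=0.4966
  (v20,v24,v21) [--+] → (0.765272, -1.90682, 0.3376)–(-0.501184, -2.19594, 0.3376)  len=1.2990
  (v21,v24,v25) [+-+] → (0.765272, -1.90682, 0.3376)–(1.40431, -1.76098, 0.3376)  len=0.6555
  (v21,v25,v22) [++-] → (0.343619, -1.14847, 0.3376)–(-0.295416, -1.29432, 0.3376)  len=0.6555
  (v22,v25,v26) [-+-] → (0.343619, -1.14847, 0.3376)–(0.827751, -1.03796, 0.3376)  len=0.4966
  (v24,v0,v25) [--+] → (1.96797, -0.590589, 0.3376)–(1.40431, -1.76098, 0.3376)  len=1.2991
  (v25,v0,v1) [+-+] → (1.96797, -0.590589, 0.3376)–(2.2524, 0, 0.3376)  len=0.6555
  (v25,v1,v26) [++-] → (1.11218, -0.447372, 0.3376)–(0.827751, -1.03796, 0.3376)  len=0.6555
  (v26,v1,v2) [-+-] → (1.11218, -0.447372, 0.3376)–(1.3276, 0, 0.3376)  len=0.4965

Chained into 2 loop(s):
  loop 1: 14 segments, perimeter = 13.6819
  loop 2: 14 segments, perimeter = 8.0644
Total perimeter = 21.746

loops=2 perimeter=21.746


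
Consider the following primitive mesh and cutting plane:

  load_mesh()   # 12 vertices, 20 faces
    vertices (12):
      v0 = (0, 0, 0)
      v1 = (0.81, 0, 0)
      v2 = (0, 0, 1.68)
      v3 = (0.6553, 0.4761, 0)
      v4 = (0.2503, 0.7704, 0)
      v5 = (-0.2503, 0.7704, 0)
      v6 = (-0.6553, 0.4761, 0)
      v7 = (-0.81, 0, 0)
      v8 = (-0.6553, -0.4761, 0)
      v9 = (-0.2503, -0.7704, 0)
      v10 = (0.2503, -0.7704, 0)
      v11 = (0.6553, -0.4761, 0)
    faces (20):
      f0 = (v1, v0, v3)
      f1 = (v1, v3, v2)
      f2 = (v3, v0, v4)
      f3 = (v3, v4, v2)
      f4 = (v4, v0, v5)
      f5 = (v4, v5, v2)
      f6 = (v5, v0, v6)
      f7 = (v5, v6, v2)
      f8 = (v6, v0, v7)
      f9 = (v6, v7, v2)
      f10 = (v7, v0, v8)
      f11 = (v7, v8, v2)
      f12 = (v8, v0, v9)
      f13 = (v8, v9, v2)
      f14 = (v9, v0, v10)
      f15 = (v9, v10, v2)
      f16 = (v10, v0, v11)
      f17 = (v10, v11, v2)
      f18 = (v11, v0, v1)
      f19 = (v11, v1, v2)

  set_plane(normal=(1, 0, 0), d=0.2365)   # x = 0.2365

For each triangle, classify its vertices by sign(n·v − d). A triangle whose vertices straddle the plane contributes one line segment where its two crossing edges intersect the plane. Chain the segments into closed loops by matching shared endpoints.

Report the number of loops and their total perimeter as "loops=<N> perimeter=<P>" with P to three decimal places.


Straddling triangles (12 of 20):
  (v1,v0,v3) [+-+] → (0.2365, 0, 0)–(0.2365, 0.171826, 0)  len=0.1718
  (v1,v3,v2) [++-] → (0.2365, 0.171826, 1.07368)–(0.2365, 0, 1.18948)  len=0.2072
  (v3,v0,v4) [+-+] → (0.2365, 0.171826, 0)–(0.2365, 0.727925, 0)  len=0.5561
  (v3,v4,v2) [++-] → (0.2365, 0.727925, 0.0926249)–(0.2365, 0.171826, 1.07368)  len=1.1277
  (v4,v0,v5) [+--] → (0.2365, 0.727925, 0)–(0.2365, 0.7704, 0)  len=0.0425
  (v4,v5,v2) [+--] → (0.2365, 0.7704, 0)–(0.2365, 0.727925, 0.0926249)  len=0.1019
  (v9,v0,v10) [--+] → (0.2365, -0.727925, 0)–(0.2365, -0.7704, 0)  len=0.0425
  (v9,v10,v2) [-+-] → (0.2365, -0.7704, 0)–(0.2365, -0.727925, 0.0926249)  len=0.1019
  (v10,v0,v11) [+-+] → (0.2365, -0.727925, 0)–(0.2365, -0.171826, 0)  len=0.5561
  (v10,v11,v2) [++-] → (0.2365, -0.171826, 1.07368)–(0.2365, -0.727925, 0.0926249)  len=1.1277
  (v11,v0,v1) [+-+] → (0.2365, -0.171826, 0)–(0.2365, 0, 0)  len=0.1718
  (v11,v1,v2) [++-] → (0.2365, 0, 1.18948)–(0.2365, -0.171826, 1.07368)  len=0.2072

Chained into 1 loop(s):
  loop 1: 12 segments, perimeter = 4.4144
Total perimeter = 4.414

loops=1 perimeter=4.414


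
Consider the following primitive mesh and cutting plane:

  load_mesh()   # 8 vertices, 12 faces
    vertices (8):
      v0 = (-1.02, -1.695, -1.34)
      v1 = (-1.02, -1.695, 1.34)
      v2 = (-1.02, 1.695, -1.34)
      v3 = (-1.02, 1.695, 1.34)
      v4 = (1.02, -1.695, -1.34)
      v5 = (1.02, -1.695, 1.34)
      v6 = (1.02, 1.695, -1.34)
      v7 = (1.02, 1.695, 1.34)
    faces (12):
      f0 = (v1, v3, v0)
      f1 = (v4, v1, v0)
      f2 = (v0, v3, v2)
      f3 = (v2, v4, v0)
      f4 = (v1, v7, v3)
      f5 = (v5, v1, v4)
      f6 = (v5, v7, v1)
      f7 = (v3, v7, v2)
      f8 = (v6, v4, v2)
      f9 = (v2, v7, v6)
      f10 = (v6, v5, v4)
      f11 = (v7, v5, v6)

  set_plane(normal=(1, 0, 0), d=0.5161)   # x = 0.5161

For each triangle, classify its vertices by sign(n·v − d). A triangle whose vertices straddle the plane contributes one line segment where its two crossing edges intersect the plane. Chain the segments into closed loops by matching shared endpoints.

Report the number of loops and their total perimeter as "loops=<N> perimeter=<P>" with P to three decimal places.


loops=1 perimeter=12.140

Straddling triangles (8 of 12):
  (v4,v1,v0) [+--] → (0.5161, -1.695, -0.678014)–(0.5161, -1.695, -1.34)  len=0.6620
  (v2,v4,v0) [-+-] → (0.5161, -0.857637, -1.34)–(0.5161, -1.695, -1.34)  len=0.8374
  (v1,v7,v3) [-+-] → (0.5161, 0.857637, 1.34)–(0.5161, 1.695, 1.34)  len=0.8374
  (v5,v1,v4) [+-+] → (0.5161, -1.695, 1.34)–(0.5161, -1.695, -0.678014)  len=2.0180
  (v5,v7,v1) [++-] → (0.5161, 0.857637, 1.34)–(0.5161, -1.695, 1.34)  len=2.5526
  (v3,v7,v2) [-+-] → (0.5161, 1.695, 1.34)–(0.5161, 1.695, 0.678014)  len=0.6620
  (v6,v4,v2) [++-] → (0.5161, -0.857637, -1.34)–(0.5161, 1.695, -1.34)  len=2.5526
  (v2,v7,v6) [-++] → (0.5161, 1.695, 0.678014)–(0.5161, 1.695, -1.34)  len=2.0180

Chained into 1 loop(s):
  loop 1: 8 segments, perimeter = 12.1400
Total perimeter = 12.140


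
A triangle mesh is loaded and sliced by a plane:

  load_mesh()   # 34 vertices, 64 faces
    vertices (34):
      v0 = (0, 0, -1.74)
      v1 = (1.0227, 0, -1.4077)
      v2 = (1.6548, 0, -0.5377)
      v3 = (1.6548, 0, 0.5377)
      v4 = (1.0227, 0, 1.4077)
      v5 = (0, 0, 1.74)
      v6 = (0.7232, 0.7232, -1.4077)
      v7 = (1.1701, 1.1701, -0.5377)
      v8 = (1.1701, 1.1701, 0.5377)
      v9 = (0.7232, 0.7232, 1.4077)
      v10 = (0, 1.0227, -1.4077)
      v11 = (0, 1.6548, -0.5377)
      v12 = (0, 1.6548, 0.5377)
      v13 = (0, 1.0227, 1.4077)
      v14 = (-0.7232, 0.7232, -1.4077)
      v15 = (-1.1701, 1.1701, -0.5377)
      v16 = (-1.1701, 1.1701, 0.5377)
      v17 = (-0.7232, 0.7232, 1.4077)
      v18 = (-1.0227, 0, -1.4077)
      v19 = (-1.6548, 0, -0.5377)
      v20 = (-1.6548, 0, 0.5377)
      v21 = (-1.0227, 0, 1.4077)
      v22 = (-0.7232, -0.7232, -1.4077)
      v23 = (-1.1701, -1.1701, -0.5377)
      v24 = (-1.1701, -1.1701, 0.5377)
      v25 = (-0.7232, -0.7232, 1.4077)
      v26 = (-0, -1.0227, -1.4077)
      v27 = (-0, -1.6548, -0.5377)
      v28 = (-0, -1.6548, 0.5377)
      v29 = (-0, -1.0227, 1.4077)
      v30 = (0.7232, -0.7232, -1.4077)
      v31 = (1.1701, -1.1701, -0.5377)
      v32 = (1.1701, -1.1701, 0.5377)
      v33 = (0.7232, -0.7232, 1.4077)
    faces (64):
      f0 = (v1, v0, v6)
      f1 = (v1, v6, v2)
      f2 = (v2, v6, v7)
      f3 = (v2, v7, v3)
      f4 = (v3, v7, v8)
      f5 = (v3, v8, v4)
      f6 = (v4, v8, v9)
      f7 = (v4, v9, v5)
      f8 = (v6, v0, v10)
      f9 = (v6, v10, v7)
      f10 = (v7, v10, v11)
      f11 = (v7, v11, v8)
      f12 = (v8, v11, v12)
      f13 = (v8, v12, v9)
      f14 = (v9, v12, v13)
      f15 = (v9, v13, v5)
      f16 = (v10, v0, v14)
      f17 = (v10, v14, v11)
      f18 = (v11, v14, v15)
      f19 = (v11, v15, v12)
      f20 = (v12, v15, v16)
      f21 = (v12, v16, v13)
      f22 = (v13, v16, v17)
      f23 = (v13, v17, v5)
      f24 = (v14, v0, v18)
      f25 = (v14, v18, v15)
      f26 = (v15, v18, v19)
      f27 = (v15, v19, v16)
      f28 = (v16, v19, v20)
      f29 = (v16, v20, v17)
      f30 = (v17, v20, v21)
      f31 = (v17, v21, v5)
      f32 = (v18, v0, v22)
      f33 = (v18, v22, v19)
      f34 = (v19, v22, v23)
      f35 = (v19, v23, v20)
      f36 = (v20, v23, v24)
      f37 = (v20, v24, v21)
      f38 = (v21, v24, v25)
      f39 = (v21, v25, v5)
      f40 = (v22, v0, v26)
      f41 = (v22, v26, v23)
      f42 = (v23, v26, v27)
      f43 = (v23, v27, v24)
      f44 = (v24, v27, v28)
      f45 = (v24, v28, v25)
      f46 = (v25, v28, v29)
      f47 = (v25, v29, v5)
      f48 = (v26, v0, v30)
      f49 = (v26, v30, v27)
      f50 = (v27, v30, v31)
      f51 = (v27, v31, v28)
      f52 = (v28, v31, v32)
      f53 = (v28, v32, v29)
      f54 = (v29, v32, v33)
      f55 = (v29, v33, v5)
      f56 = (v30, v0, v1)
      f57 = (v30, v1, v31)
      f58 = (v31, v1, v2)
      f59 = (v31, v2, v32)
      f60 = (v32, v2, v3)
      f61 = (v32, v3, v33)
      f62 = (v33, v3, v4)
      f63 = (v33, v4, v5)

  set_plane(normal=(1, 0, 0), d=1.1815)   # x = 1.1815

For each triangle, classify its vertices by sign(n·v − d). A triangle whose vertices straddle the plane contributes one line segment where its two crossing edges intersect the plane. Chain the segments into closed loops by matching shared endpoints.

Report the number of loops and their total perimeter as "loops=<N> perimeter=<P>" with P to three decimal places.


loops=1 perimeter=7.412

Straddling triangles (10 of 64):
  (v1,v6,v2) [--+] → (1.1815, 0.367422, -0.979704)–(1.1815, 0, -1.18913)  len=0.4229
  (v2,v6,v7) [+--] → (1.1815, 0.367422, -0.979704)–(1.1815, 1.14258, -0.5377)  len=0.8923
  (v2,v7,v3) [+-+] → (1.1815, 1.14258, -0.5377)–(1.1815, 1.14258, -0.512407)  len=0.0253
  (v3,v7,v8) [+--] → (1.1815, 1.14258, -0.512407)–(1.1815, 1.14258, 0.5377)  len=1.0501
  (v3,v8,v4) [+--] → (1.1815, 1.14258, 0.5377)–(1.1815, 0, 1.18913)  len=1.3152
  (v31,v1,v2) [--+] → (1.1815, 0, -1.18913)–(1.1815, -1.14258, -0.5377)  len=1.3152
  (v31,v2,v32) [-+-] → (1.1815, -1.14258, -0.5377)–(1.1815, -1.14258, 0.512407)  len=1.0501
  (v32,v2,v3) [-++] → (1.1815, -1.14258, 0.512407)–(1.1815, -1.14258, 0.5377)  len=0.0253
  (v32,v3,v33) [-+-] → (1.1815, -1.14258, 0.5377)–(1.1815, -0.367422, 0.979704)  len=0.8923
  (v33,v3,v4) [-+-] → (1.1815, -0.367422, 0.979704)–(1.1815, 0, 1.18913)  len=0.4229

Chained into 1 loop(s):
  loop 1: 10 segments, perimeter = 7.4118
Total perimeter = 7.412


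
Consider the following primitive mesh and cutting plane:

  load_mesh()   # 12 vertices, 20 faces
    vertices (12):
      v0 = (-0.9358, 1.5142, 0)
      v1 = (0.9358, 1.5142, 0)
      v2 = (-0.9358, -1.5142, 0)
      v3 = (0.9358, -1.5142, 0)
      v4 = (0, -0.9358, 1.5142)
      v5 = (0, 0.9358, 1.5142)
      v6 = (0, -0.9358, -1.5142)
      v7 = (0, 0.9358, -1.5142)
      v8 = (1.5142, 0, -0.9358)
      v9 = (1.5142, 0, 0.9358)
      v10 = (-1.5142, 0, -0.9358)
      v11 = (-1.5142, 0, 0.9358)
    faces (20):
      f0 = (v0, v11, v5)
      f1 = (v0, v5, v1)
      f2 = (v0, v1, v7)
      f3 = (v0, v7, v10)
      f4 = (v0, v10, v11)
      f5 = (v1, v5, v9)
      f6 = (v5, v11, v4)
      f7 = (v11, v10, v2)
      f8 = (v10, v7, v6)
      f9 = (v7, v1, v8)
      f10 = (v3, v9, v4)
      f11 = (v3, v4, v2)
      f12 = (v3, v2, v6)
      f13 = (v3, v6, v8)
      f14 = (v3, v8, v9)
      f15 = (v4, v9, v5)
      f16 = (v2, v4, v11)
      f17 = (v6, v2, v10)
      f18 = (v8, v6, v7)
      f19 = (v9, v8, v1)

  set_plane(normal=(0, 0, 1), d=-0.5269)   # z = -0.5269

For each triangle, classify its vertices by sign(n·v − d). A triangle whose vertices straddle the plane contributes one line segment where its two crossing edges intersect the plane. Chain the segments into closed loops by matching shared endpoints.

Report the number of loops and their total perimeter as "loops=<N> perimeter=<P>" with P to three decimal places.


Straddling triangles (10 of 20):
  (v0,v1,v7) [++-] → (0.610167, 1.31293, -0.5269)–(-0.610167, 1.31293, -0.5269)  len=1.2203
  (v0,v7,v10) [+--] → (-0.610167, 1.31293, -0.5269)–(-1.26147, 0.661633, -0.5269)  len=0.9211
  (v0,v10,v11) [+-+] → (-1.26147, 0.661633, -0.5269)–(-1.5142, 0, -0.5269)  len=0.7083
  (v11,v10,v2) [+-+] → (-1.5142, 0, -0.5269)–(-1.26147, -0.661633, -0.5269)  len=0.7083
  (v7,v1,v8) [-+-] → (0.610167, 1.31293, -0.5269)–(1.26147, 0.661633, -0.5269)  len=0.9211
  (v3,v2,v6) [++-] → (-0.610167, -1.31293, -0.5269)–(0.610167, -1.31293, -0.5269)  len=1.2203
  (v3,v6,v8) [+--] → (0.610167, -1.31293, -0.5269)–(1.26147, -0.661633, -0.5269)  len=0.9211
  (v3,v8,v9) [+-+] → (1.26147, -0.661633, -0.5269)–(1.5142, 0, -0.5269)  len=0.7083
  (v6,v2,v10) [-+-] → (-0.610167, -1.31293, -0.5269)–(-1.26147, -0.661633, -0.5269)  len=0.9211
  (v9,v8,v1) [+-+] → (1.5142, 0, -0.5269)–(1.26147, 0.661633, -0.5269)  len=0.7083

Chained into 1 loop(s):
  loop 1: 10 segments, perimeter = 8.9580
Total perimeter = 8.958

loops=1 perimeter=8.958


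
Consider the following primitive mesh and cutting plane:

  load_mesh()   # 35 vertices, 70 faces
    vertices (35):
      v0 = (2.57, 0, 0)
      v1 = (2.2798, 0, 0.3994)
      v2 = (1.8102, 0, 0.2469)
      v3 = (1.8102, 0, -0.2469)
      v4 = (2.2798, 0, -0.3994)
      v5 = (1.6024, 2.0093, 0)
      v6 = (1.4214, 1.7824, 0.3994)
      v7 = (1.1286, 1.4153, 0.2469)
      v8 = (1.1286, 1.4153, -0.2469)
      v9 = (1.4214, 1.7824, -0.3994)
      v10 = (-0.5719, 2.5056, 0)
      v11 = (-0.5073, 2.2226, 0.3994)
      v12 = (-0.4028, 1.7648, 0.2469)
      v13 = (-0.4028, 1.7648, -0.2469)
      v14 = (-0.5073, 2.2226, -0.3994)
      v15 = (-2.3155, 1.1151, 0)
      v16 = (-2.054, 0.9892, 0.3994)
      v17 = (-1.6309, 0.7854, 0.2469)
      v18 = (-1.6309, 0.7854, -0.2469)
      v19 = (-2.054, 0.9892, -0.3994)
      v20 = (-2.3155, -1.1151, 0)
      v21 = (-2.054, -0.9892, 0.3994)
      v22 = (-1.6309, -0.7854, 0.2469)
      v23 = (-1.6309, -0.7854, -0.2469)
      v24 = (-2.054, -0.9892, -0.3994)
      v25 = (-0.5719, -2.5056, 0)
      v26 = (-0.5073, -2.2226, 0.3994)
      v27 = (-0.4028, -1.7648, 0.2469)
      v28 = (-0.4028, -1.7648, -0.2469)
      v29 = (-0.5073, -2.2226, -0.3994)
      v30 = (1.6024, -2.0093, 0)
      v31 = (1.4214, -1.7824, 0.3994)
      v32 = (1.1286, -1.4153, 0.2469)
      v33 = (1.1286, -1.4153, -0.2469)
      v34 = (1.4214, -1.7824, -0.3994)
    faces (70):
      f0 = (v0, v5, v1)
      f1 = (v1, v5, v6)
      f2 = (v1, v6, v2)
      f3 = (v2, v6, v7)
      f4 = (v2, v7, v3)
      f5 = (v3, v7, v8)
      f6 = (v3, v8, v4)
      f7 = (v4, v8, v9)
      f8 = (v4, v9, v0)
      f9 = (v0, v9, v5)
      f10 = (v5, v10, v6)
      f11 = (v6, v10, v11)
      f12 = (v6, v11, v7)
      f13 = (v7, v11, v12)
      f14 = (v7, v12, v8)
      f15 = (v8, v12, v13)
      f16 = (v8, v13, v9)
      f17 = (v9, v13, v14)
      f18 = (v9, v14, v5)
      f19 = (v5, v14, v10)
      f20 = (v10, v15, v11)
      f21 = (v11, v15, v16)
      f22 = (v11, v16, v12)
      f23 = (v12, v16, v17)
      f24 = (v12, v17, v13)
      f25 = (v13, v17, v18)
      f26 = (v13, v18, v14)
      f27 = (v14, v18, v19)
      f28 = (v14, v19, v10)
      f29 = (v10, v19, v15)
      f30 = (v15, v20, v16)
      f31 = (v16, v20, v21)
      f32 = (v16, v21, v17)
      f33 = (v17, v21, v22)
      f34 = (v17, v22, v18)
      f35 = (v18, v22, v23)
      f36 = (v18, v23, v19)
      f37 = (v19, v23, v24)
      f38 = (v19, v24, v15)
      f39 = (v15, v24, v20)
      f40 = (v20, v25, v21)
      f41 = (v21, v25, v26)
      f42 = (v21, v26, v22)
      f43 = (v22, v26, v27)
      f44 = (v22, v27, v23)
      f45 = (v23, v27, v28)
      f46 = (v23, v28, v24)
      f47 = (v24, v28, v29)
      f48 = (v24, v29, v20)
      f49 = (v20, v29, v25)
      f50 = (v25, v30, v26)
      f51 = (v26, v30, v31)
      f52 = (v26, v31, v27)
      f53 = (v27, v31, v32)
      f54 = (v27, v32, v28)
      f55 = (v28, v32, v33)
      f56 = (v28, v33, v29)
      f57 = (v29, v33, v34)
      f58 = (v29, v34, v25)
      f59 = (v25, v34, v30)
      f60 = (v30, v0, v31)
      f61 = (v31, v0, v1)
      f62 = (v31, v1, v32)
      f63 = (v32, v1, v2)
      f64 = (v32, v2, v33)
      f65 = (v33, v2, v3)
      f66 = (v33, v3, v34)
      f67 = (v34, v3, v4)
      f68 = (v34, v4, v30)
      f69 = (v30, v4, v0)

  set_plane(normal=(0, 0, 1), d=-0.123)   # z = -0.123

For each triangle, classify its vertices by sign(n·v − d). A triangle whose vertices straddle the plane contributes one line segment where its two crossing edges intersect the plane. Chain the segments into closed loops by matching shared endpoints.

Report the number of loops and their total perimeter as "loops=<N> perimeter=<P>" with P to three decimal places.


loops=2 perimeter=26.064

Straddling triangles (28 of 70):
  (v2,v7,v3) [++-] → (1.63918, 0.355115, -0.123)–(1.8102, 0, -0.123)  len=0.3942
  (v3,v7,v8) [-+-] → (1.63918, 0.355115, -0.123)–(1.1286, 1.4153, -0.123)  len=1.1767
  (v4,v9,v0) [--+] → (2.21627, 0.548911, -0.123)–(2.48063, 0, -0.123)  len=0.6093
  (v0,v9,v5) [+-+] → (2.21627, 0.548911, -0.123)–(1.54666, 1.93942, -0.123)  len=1.5433
  (v7,v12,v8) [++-] → (0.744354, 1.50299, -0.123)–(1.1286, 1.4153, -0.123)  len=0.3941
  (v8,v12,v13) [-+-] → (0.744354, 1.50299, -0.123)–(-0.4028, 1.7648, -0.123)  len=1.1767
  (v9,v14,v5) [--+] → (0.952693, 2.07499, -0.123)–(1.54666, 1.93942, -0.123)  len=0.6092
  (v5,v14,v10) [+-+] → (0.952693, 2.07499, -0.123)–(-0.552006, 2.41845, -0.123)  len=1.5434
  (v12,v17,v13) [++-] → (-0.710944, 1.51906, -0.123)–(-0.4028, 1.7648, -0.123)  len=0.3941
  (v13,v17,v18) [-+-] → (-0.710944, 1.51906, -0.123)–(-1.6309, 0.7854, -0.123)  len=1.1767
  (v14,v19,v10) [--+] → (-1.02833, 2.03861, -0.123)–(-0.552006, 2.41845, -0.123)  len=0.6092
  (v10,v19,v15) [+-+] → (-1.02833, 2.03861, -0.123)–(-2.23497, 1.07633, -0.123)  len=1.5434
  (v17,v22,v18) [++-] → (-1.6309, 0.391269, -0.123)–(-1.6309, 0.7854, -0.123)  len=0.3941
  (v18,v22,v23) [-+-] → (-1.6309, 0.391269, -0.123)–(-1.6309, -0.7854, -0.123)  len=1.1767
  (v19,v24,v15) [--+] → (-2.23497, 0.467056, -0.123)–(-2.23497, 1.07633, -0.123)  len=0.6093
  (v15,v24,v20) [+-+] → (-2.23497, 0.467056, -0.123)–(-2.23497, -1.07633, -0.123)  len=1.5434
  (v22,v27,v23) [++-] → (-1.32276, -1.03114, -0.123)–(-1.6309, -0.7854, -0.123)  len=0.3941
  (v23,v27,v28) [-+-] → (-1.32276, -1.03114, -0.123)–(-0.4028, -1.7648, -0.123)  len=1.1767
  (v24,v29,v20) [--+] → (-1.75864, -1.45617, -0.123)–(-2.23497, -1.07633, -0.123)  len=0.6092
  (v20,v29,v25) [+-+] → (-1.75864, -1.45617, -0.123)–(-0.552006, -2.41845, -0.123)  len=1.5434
  (v27,v32,v28) [++-] → (-0.0185544, -1.67711, -0.123)–(-0.4028, -1.7648, -0.123)  len=0.3941
  (v28,v32,v33) [-+-] → (-0.0185544, -1.67711, -0.123)–(1.1286, -1.4153, -0.123)  len=1.1767
  (v29,v34,v25) [--+] → (0.0419605, -2.28288, -0.123)–(-0.552006, -2.41845, -0.123)  len=0.6092
  (v25,v34,v30) [+-+] → (0.0419605, -2.28288, -0.123)–(1.54666, -1.93942, -0.123)  len=1.5434
  (v32,v2,v33) [++-] → (1.29962, -1.06019, -0.123)–(1.1286, -1.4153, -0.123)  len=0.3942
  (v33,v2,v3) [-+-] → (1.29962, -1.06019, -0.123)–(1.8102, 0, -0.123)  len=1.1767
  (v34,v4,v30) [--+] → (1.81101, -1.39051, -0.123)–(1.54666, -1.93942, -0.123)  len=0.6093
  (v30,v4,v0) [+-+] → (1.81101, -1.39051, -0.123)–(2.48063, 0, -0.123)  len=1.5433

Chained into 2 loop(s):
  loop 1: 14 segments, perimeter = 10.9957
  loop 2: 14 segments, perimeter = 15.0683
Total perimeter = 26.064
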